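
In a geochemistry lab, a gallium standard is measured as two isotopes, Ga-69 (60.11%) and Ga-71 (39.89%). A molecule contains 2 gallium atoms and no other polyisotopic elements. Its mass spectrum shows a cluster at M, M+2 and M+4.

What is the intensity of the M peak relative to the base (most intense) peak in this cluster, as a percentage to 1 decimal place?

Binomial terms of (0.6011 + 0.3989)^2: M 0.3613, M+2 0.4796, M+4 0.1591 → M+2 is the base peak.
P(M+2) = C(2,1) × 0.6011^1 × 0.3989^1 = 2 × 0.6011 × 0.3989 = 0.479558 (base)
P(M) = C(2,0) × 0.6011^2 × 0.3989^0 = 1 × 0.36132121 × 1.0000 = 0.361321
Relative intensity = 0.361321 / 0.479558 × 100 = 75.3

75.3%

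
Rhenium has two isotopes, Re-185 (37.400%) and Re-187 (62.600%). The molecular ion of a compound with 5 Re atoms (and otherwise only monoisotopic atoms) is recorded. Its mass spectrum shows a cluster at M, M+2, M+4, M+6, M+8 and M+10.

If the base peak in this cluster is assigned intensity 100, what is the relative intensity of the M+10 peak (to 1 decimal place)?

28.0

Binomial terms of (0.37400 + 0.62600)^5: M 0.0073, M+2 0.0612, M+4 0.2050, M+6 0.3431, M+8 0.2872, M+10 0.0961 → M+6 is the base peak.
P(M+6) = C(5,3) × 0.37400^2 × 0.62600^3 = 10 × 0.139876 × 0.24531438 = 0.343136 (base)
P(M+10) = C(5,5) × 0.37400^0 × 0.62600^5 = 1 × 1.0000 × 0.09613282 = 0.096133
Relative intensity = 0.096133 / 0.343136 × 100 = 28.0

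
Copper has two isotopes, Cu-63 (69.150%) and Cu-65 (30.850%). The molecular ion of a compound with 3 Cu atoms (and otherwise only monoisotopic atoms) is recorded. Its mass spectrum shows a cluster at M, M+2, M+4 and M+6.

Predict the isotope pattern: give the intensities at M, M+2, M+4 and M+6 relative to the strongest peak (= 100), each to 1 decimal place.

Expanding (0.69150 + 0.30850)^3:
P(M) = 0.69150^3 = 0.330656
P(M+2) = 3 × 0.69150^2 × 0.30850^1 = 0.442548
P(M+4) = 3 × 0.69150^1 × 0.30850^2 = 0.197435
P(M+6) = 0.30850^3 = 0.029361
The M+2 peak is largest (0.442548); scaling to 100 gives 74.7 : 100.0 : 44.6 : 6.6.

74.7 : 100.0 : 44.6 : 6.6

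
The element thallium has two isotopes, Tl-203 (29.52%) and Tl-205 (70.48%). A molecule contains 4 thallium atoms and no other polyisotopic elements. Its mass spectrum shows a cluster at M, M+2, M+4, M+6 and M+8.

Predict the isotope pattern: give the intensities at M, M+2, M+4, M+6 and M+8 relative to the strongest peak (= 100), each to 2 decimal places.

Each Tl atom is independently Tl-203 (p = 0.2952) or Tl-205 (q = 0.7048); the cluster is the binomial expansion (p + q)^4.
P(M) = 0.2952^4 = 0.007594
P(M+2) = 4 × 0.2952^3 × 0.7048^1 = 0.072523
P(M+4) = 6 × 0.2952^2 × 0.7048^2 = 0.259726
P(M+6) = 4 × 0.2952^1 × 0.7048^3 = 0.413403
P(M+8) = 0.7048^4 = 0.246754
The M+6 peak is largest (0.413403); scaling to 100 gives 1.84 : 17.54 : 62.83 : 100.00 : 59.69.

1.84 : 17.54 : 62.83 : 100.00 : 59.69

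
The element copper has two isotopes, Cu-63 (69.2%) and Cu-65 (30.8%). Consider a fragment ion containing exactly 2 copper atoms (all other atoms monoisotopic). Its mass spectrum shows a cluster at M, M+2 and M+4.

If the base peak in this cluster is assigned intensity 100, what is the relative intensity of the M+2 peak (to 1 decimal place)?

(0.692 + 0.308)^2 gives M 0.4789, M+2 0.4263, M+4 0.0949; the largest is M.
P(M) = C(2,0) × 0.692^2 × 0.308^0 = 1 × 0.478864 × 1.0000 = 0.478864 (base)
P(M+2) = C(2,1) × 0.692^1 × 0.308^1 = 2 × 0.6920 × 0.3080 = 0.426272
Relative intensity = 0.426272 / 0.478864 × 100 = 89.0

89.0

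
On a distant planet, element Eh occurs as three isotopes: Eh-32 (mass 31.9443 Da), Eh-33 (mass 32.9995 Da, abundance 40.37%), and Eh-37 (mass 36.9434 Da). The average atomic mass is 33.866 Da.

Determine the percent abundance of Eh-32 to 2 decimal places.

29.71%

The remaining 59.63% is split between Eh-32 (fraction x) and Eh-37 (fraction 0.5963 − x).
Substituting: 31.9443x + 36.9434(0.5963 − x) = 20.54410185
(31.9443 − 36.9434)x = -1.48524757  ⇒  x = 0.29710, y = 0.29920
Eh-32: 29.71%, Eh-37: 29.92%.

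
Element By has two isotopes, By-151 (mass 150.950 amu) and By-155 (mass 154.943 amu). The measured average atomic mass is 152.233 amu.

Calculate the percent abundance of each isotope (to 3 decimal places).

By-151: 67.869%, By-155: 32.131%

Let x be the fractional abundance of By-151; then By-155 has abundance 1 − x.
150.950·x + 154.943·(1 − x) = 152.233
(150.950 − 154.943)·x = 152.233 − 154.943
x = -2.710 / -3.993 = 0.67869 → 67.869% By-151, 32.131% By-155.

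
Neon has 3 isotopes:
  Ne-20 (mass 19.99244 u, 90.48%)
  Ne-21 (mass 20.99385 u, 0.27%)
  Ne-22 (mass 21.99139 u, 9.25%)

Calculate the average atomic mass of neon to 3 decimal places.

Ar = Σ fᵢ·mᵢ = 0.9048 × 19.99244 + 0.0027 × 20.99385 + 0.0925 × 21.99139
= 18.089160 + 0.056683 + 2.034204 = 20.180047 u

20.180 u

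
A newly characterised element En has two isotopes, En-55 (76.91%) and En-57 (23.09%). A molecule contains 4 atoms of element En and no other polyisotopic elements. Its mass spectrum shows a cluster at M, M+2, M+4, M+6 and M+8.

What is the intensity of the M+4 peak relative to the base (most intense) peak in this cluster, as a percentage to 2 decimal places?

45.03%

Term probabilities: M 0.3499, M+2 0.4202, M+4 0.1892, M+6 0.0379, M+8 0.0028. Base peak = M+2.
P(M+2) = C(4,1) × 0.7691^3 × 0.2309^1 = 4 × 0.45493404 × 0.2309 = 0.420177 (base)
P(M+4) = C(4,2) × 0.7691^2 × 0.2309^2 = 6 × 0.59151481 × 0.05331481 = 0.189219
Relative intensity = 0.189219 / 0.420177 × 100 = 45.03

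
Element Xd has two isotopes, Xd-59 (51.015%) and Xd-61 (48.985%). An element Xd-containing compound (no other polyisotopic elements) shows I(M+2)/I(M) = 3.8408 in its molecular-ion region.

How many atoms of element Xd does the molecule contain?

The M+2/M ratio from n Xd atoms is n · q/p = n · 0.48985/0.51015.
n = 3.8408 × 0.51015/0.48985 = 4.00 ≈ 4

4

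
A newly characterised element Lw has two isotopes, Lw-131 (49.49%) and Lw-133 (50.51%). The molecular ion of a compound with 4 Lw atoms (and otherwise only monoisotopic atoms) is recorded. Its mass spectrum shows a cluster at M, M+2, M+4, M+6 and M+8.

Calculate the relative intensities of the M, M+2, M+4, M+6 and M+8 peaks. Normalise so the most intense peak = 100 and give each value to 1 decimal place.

Expanding (0.4949 + 0.5051)^4:
P(M) = 0.4949^4 = 0.059989
P(M+2) = 4 × 0.4949^3 × 0.5051^1 = 0.244901
P(M+4) = 6 × 0.4949^2 × 0.5051^2 = 0.374922
P(M+6) = 4 × 0.4949^1 × 0.5051^3 = 0.255099
P(M+8) = 0.5051^4 = 0.065089
The M+4 peak is largest (0.374922); scaling to 100 gives 16.0 : 65.3 : 100.0 : 68.0 : 17.4.

16.0 : 65.3 : 100.0 : 68.0 : 17.4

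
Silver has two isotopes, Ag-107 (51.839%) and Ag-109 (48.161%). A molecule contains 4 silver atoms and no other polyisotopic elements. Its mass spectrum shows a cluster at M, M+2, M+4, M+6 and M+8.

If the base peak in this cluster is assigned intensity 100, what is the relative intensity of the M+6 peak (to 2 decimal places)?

61.94

(0.51839 + 0.48161)^4 gives M 0.0722, M+2 0.2684, M+4 0.3740, M+6 0.2316, M+8 0.0538; the largest is M+4.
P(M+4) = C(4,2) × 0.51839^2 × 0.48161^2 = 6 × 0.26872819 × 0.23194819 = 0.373986 (base)
P(M+6) = C(4,3) × 0.51839^1 × 0.48161^3 = 4 × 0.51839 × 0.11170857 = 0.231634
Relative intensity = 0.231634 / 0.373986 × 100 = 61.94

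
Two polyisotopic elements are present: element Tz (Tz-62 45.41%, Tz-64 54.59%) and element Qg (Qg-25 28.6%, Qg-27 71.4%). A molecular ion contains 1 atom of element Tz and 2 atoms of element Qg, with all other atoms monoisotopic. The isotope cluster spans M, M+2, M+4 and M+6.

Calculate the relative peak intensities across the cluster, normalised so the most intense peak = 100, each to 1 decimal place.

Element Tz pattern (n=1): 0.4541 : 0.5459
Element Qg pattern (n=2): 0.081796 : 0.408408 : 0.509796
Convolve the two distributions (both contribute in 2-u steps):
  M: 0.4541×0.081796 = 0.037144
  M+2: 0.4541×0.408408 + 0.5459×0.081796 = 0.230111
  M+4: 0.4541×0.509796 + 0.5459×0.408408 = 0.454448
  M+6: 0.5459×0.509796 = 0.278298
Scale to base peak (0.454448) = 100: 8.2 : 50.6 : 100.0 : 61.2

8.2 : 50.6 : 100.0 : 61.2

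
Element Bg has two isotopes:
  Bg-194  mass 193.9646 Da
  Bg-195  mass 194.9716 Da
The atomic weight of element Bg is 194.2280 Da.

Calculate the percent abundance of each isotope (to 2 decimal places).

Bg-194: 73.84%, Bg-195: 26.16%

Let x be the fractional abundance of Bg-194; then Bg-195 has abundance 1 − x.
193.9646·x + 194.9716·(1 − x) = 194.2280
(193.9646 − 194.9716)·x = 194.2280 − 194.9716
x = -0.7436 / -1.0070 = 0.73843 → 73.84% Bg-194, 26.16% Bg-195.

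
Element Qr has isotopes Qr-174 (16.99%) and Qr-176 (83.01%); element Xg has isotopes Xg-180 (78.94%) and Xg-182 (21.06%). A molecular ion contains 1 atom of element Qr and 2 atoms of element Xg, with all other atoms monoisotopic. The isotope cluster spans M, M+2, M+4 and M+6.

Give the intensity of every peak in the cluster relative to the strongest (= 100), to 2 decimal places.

18.45 : 100.00 : 49.42 : 6.42

Element Qr pattern (n=1): 0.1699 : 0.8301
Element Xg pattern (n=2): 0.62315236 : 0.33249528 : 0.04435236
Convolve the two distributions (both contribute in 2-u steps):
  M: 0.1699×0.62315236 = 0.105874
  M+2: 0.1699×0.33249528 + 0.8301×0.62315236 = 0.573770
  M+4: 0.1699×0.04435236 + 0.8301×0.33249528 = 0.283540
  M+6: 0.8301×0.04435236 = 0.036817
Scale to base peak (0.573770) = 100: 18.45 : 100.00 : 49.42 : 6.42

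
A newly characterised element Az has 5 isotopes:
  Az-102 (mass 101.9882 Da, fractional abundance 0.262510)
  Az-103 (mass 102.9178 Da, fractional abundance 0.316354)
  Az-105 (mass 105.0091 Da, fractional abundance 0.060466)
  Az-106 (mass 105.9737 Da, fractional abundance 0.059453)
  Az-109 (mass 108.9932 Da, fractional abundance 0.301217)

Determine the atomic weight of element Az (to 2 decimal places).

Weight each isotope mass by its fractional abundance: 0.262510 × 101.9882 + 0.316354 × 102.9178 + 0.060466 × 105.0091 + 0.059453 × 105.9737 + 0.301217 × 108.9932
= 26.77292 + 32.55846 + 6.34948 + 6.30045 + 32.83060 = 104.81191 Da

104.81 Da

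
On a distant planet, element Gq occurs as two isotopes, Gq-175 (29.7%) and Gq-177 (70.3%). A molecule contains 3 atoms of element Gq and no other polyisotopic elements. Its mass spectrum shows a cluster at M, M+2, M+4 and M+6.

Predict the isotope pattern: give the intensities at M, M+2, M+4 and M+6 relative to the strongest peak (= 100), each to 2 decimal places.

Each Gq atom is independently Gq-175 (p = 0.297) or Gq-177 (q = 0.703); the cluster is the binomial expansion (p + q)^3.
P(M) = 0.297^3 = 0.026198
P(M+2) = 3 × 0.297^2 × 0.703^1 = 0.186033
P(M+4) = 3 × 0.297^1 × 0.703^2 = 0.440340
P(M+6) = 0.703^3 = 0.347429
The M+4 peak is largest (0.440340); scaling to 100 gives 5.95 : 42.25 : 100.00 : 78.90.

5.95 : 42.25 : 100.00 : 78.90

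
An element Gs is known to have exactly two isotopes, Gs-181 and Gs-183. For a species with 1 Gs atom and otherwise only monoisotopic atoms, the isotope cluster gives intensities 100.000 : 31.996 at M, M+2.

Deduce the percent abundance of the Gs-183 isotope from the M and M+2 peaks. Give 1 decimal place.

24.2%

Write p for the Gs-181 fraction. I(M+2)/I(M) = [C(1,1)·p^0·(1−p)] / p^1 = 1·(1−p)/p = 31.996/100.000 = 0.3200
(1−p)/p = 0.3200/1 = 0.3200  ⇒  p = 1/(1 + 0.3200) = 0.7576
Gs-181: 75.8%, Gs-183: 24.2%.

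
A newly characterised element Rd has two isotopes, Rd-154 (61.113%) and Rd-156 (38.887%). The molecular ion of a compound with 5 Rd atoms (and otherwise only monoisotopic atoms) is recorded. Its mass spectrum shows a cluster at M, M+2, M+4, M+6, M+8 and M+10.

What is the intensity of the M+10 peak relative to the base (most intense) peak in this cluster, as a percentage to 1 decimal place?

2.6%

Binomial terms of (0.61113 + 0.38887)^5: M 0.0852, M+2 0.2712, M+4 0.3452, M+6 0.2196, M+8 0.0699, M+10 0.0089 → M+4 is the base peak.
P(M+4) = C(5,2) × 0.61113^3 × 0.38887^2 = 10 × 0.22824476 × 0.15121988 = 0.345151 (base)
P(M+10) = C(5,5) × 0.61113^0 × 0.38887^5 = 1 × 1.0000 × 0.00889247 = 0.008892
Relative intensity = 0.008892 / 0.345151 × 100 = 2.6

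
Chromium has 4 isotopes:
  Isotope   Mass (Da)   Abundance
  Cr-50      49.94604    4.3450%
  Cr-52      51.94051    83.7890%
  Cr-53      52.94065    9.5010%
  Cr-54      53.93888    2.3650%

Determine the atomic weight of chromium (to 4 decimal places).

Weight each isotope mass by its fractional abundance: 0.043450 × 49.94604 + 0.837890 × 51.94051 + 0.095010 × 52.94065 + 0.023650 × 53.93888
= 2.170155 + 43.520434 + 5.029891 + 1.275655 = 51.996135 Da

51.9961 Da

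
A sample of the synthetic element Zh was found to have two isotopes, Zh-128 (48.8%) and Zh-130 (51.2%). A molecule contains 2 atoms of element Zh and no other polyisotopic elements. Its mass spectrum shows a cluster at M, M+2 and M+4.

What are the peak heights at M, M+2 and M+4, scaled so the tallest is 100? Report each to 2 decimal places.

Each Zh atom is independently Zh-128 (p = 0.488) or Zh-130 (q = 0.512); the cluster is the binomial expansion (p + q)^2.
P(M) = 0.488^2 = 0.238144
P(M+2) = 2 × 0.488^1 × 0.512^1 = 0.499712
P(M+4) = 0.512^2 = 0.262144
The M+2 peak is largest (0.499712); scaling to 100 gives 47.66 : 100.00 : 52.46.

47.66 : 100.00 : 52.46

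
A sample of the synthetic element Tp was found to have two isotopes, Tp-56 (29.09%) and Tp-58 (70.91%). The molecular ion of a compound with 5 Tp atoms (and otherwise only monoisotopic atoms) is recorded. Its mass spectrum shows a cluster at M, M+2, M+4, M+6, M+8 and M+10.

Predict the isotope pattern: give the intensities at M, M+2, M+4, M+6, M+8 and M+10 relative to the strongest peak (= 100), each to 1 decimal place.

0.6 : 6.9 : 33.7 : 82.0 : 100.0 : 48.8

The 5 Tp atoms are independent, so intensities follow the terms of (0.2909 + 0.7091)^5.
P(M) = 0.2909^5 = 0.002083
P(M+2) = 5 × 0.2909^4 × 0.7091^1 = 0.025389
P(M+4) = 10 × 0.2909^3 × 0.7091^2 = 0.123779
P(M+6) = 10 × 0.2909^2 × 0.7091^3 = 0.301724
P(M+8) = 5 × 0.2909^1 × 0.7091^4 = 0.367742
P(M+10) = 0.7091^5 = 0.179282
The M+8 peak is largest (0.367742); scaling to 100 gives 0.6 : 6.9 : 33.7 : 82.0 : 100.0 : 48.8.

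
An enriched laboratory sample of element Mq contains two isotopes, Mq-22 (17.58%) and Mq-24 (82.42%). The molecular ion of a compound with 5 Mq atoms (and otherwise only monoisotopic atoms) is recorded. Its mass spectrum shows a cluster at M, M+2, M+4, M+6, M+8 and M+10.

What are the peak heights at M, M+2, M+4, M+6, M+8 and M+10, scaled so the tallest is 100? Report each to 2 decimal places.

The 5 Mq atoms are independent, so intensities follow the terms of (0.1758 + 0.8242)^5.
P(M) = 0.1758^5 = 0.000168
P(M+2) = 5 × 0.1758^4 × 0.8242^1 = 0.003936
P(M+4) = 10 × 0.1758^3 × 0.8242^2 = 0.036908
P(M+6) = 10 × 0.1758^2 × 0.8242^3 = 0.173036
P(M+8) = 5 × 0.1758^1 × 0.8242^4 = 0.405620
P(M+10) = 0.8242^5 = 0.380332
The M+8 peak is largest (0.405620); scaling to 100 gives 0.04 : 0.97 : 9.10 : 42.66 : 100.00 : 93.77.

0.04 : 0.97 : 9.10 : 42.66 : 100.00 : 93.77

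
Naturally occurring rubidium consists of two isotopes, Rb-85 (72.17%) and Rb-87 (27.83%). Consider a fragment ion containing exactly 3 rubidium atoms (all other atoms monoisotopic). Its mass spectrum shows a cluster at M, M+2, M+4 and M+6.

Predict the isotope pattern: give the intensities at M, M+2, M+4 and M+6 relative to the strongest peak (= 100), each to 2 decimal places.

86.44 : 100.00 : 38.56 : 4.96

Expanding (0.7217 + 0.2783)^3:
P(M) = 0.7217^3 = 0.375898
P(M+2) = 3 × 0.7217^2 × 0.2783^1 = 0.434858
P(M+4) = 3 × 0.7217^1 × 0.2783^2 = 0.167689
P(M+6) = 0.2783^3 = 0.021555
The M+2 peak is largest (0.434858); scaling to 100 gives 86.44 : 100.00 : 38.56 : 4.96.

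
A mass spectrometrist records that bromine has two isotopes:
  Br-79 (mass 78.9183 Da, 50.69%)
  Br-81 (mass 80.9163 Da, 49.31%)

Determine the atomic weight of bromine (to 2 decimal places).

Ar = Σ fᵢ·mᵢ = 0.5069 × 78.9183 + 0.4931 × 80.9163
= 40.00369 + 39.89983 = 79.90352 Da

79.90 Da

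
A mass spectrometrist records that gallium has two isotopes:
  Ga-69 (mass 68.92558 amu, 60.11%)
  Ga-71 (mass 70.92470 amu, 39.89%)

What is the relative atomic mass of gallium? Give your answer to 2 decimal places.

Ar = Σ fᵢ·mᵢ = 0.6011 × 68.92558 + 0.3989 × 70.92470
= 41.431166 + 28.291863 = 69.723029 amu

69.72 amu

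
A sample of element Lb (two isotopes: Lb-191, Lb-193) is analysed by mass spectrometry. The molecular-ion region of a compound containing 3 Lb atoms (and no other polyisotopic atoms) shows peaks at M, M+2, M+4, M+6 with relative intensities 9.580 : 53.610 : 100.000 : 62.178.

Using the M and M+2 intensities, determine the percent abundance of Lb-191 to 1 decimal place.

34.9%

Let p = fractional abundance of Lb-191. I(M+2)/I(M) = [C(3,1)·p^2·(1−p)] / p^3 = 3·(1−p)/p = 53.610/9.580 = 5.5960
(1−p)/p = 5.5960/3 = 1.8653  ⇒  p = 1/(1 + 1.8653) = 0.3490
Lb-191: 34.9%, Lb-193: 65.1%.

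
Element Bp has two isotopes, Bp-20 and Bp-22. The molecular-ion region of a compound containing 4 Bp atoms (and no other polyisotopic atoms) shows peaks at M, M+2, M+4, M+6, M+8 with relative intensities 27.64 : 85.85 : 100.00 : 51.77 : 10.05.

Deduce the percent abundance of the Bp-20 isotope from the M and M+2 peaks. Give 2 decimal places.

If p is the fraction of Bp that is Bp-20, then I(M+2)/I(M) = [C(4,1)·p^3·(1−p)] / p^4 = 4·(1−p)/p = 85.85/27.64 = 3.1060
(1−p)/p = 3.1060/4 = 0.7765  ⇒  p = 1/(1 + 0.7765) = 0.5629
Bp-20: 56.29%, Bp-22: 43.71%.

56.29%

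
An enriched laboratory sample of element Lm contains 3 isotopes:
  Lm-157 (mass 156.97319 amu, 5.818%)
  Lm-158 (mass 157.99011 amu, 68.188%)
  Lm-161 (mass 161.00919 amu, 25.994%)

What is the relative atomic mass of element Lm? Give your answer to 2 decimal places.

Weight each isotope mass by its fractional abundance: 0.05818 × 156.97319 + 0.68188 × 157.99011 + 0.25994 × 161.00919
= 9.132700 + 107.730296 + 41.852729 = 158.715725 amu

158.72 amu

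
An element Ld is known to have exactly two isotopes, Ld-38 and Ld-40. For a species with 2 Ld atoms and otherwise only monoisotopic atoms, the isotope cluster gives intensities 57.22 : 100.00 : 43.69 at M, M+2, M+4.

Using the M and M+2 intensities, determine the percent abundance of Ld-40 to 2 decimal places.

46.63%

Write p for the Ld-38 fraction. I(M+2)/I(M) = [C(2,1)·p^1·(1−p)] / p^2 = 2·(1−p)/p = 100.00/57.22 = 1.7476
(1−p)/p = 1.7476/2 = 0.8738  ⇒  p = 1/(1 + 0.8738) = 0.5337
Ld-38: 53.37%, Ld-40: 46.63%.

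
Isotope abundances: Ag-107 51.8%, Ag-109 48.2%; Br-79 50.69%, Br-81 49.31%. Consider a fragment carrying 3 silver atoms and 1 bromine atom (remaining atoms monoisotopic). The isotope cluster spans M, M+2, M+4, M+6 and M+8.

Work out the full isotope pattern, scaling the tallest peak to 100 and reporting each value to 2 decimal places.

Silver pattern (n=3): 0.13899183 : 0.3879965 : 0.3610315 : 0.11198017
Bromine pattern (n=1): 0.5069 : 0.4931
Convolve the two distributions (both contribute in 2-u steps):
  M: 0.13899183×0.5069 = 0.070455
  M+2: 0.13899183×0.4931 + 0.3879965×0.5069 = 0.265212
  M+4: 0.3879965×0.4931 + 0.3610315×0.5069 = 0.374328
  M+6: 0.3610315×0.4931 + 0.11198017×0.5069 = 0.234787
  M+8: 0.11198017×0.4931 = 0.055217
Scale to base peak (0.374328) = 100: 18.82 : 70.85 : 100.00 : 62.72 : 14.75

18.82 : 70.85 : 100.00 : 62.72 : 14.75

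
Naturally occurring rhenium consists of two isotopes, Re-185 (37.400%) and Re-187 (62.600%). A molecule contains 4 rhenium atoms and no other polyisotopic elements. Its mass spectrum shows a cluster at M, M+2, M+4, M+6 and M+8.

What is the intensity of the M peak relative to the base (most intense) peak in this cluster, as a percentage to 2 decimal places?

5.33%

Term probabilities: M 0.0196, M+2 0.1310, M+4 0.3289, M+6 0.3670, M+8 0.1536. Base peak = M+6.
P(M+6) = C(4,3) × 0.37400^1 × 0.62600^3 = 4 × 0.3740 × 0.24531438 = 0.366990 (base)
P(M) = C(4,0) × 0.37400^4 × 0.62600^0 = 1 × 0.0195653 × 1.0000 = 0.019565
Relative intensity = 0.019565 / 0.366990 × 100 = 5.33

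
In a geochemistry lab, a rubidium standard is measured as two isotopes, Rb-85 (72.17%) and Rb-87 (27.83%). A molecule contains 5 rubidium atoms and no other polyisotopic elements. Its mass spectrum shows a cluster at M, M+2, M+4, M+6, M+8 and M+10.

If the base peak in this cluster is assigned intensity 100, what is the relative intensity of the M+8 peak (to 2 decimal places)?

Binomial terms of (0.7217 + 0.2783)^5: M 0.1958, M+2 0.3775, M+4 0.2911, M+6 0.1123, M+8 0.0216, M+10 0.0017 → M+2 is the base peak.
P(M+2) = C(5,1) × 0.7217^4 × 0.2783^1 = 5 × 0.27128565 × 0.2783 = 0.377494 (base)
P(M+8) = C(5,4) × 0.7217^1 × 0.2783^4 = 5 × 0.7217 × 0.00599864 = 0.021646
Relative intensity = 0.021646 / 0.377494 × 100 = 5.73

5.73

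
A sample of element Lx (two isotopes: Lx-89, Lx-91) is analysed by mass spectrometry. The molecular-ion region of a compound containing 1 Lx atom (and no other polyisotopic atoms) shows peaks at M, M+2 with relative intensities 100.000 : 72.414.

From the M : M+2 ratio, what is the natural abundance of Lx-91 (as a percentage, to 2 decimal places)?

If p is the fraction of Lx that is Lx-89, then I(M+2)/I(M) = [C(1,1)·p^0·(1−p)] / p^1 = 1·(1−p)/p = 72.414/100.000 = 0.7241
(1−p)/p = 0.7241/1 = 0.7241  ⇒  p = 1/(1 + 0.7241) = 0.5800
Lx-89: 58.00%, Lx-91: 42.00%.

42.00%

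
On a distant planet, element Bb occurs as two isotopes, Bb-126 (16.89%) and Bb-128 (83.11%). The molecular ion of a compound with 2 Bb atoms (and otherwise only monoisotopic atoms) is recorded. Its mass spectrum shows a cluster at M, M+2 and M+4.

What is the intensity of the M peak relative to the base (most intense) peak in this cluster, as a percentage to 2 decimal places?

4.13%

(0.1689 + 0.8311)^2 gives M 0.0285, M+2 0.2807, M+4 0.6907; the largest is M+4.
P(M+4) = C(2,2) × 0.1689^0 × 0.8311^2 = 1 × 1.0000 × 0.69072721 = 0.690727 (base)
P(M) = C(2,0) × 0.1689^2 × 0.8311^0 = 1 × 0.02852721 × 1.0000 = 0.028527
Relative intensity = 0.028527 / 0.690727 × 100 = 4.13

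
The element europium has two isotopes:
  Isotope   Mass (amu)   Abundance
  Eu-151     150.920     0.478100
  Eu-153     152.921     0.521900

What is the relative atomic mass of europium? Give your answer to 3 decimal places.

151.964 amu

Weight each isotope mass by its fractional abundance: 0.478100 × 150.920 + 0.521900 × 152.921
= 72.1549 + 79.8095 = 151.9644 amu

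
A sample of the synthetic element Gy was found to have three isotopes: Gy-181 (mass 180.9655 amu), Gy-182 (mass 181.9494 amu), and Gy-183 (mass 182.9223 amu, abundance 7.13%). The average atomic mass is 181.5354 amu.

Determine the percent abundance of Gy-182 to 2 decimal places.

The remaining 92.87% is split between Gy-181 (fraction x) and Gy-182 (fraction 0.9287 − x).
Substituting: 180.9655x + 181.9494(0.9287 − x) = 168.49304001
(180.9655 − 181.9494)x = -0.48336777  ⇒  x = 0.49128, y = 0.43742
Gy-181: 49.13%, Gy-182: 43.74%.

43.74%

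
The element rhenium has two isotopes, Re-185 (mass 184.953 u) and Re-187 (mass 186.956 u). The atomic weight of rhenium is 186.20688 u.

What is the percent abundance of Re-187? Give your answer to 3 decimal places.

62.600%

With x = fraction of Re-185 (so Re-187 is 1 − x):
184.953·x + 186.956·(1 − x) = 186.20688
(184.953 − 186.956)·x = 186.20688 − 186.956
x = -0.74912 / -2.003 = 0.37400 → 37.400% Re-185, 62.600% Re-187.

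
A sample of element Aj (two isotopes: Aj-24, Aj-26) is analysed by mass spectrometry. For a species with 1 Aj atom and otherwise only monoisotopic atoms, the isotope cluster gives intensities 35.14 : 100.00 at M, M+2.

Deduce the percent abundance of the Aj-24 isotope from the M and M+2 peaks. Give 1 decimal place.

Let p = fractional abundance of Aj-24. I(M+2)/I(M) = [C(1,1)·p^0·(1−p)] / p^1 = 1·(1−p)/p = 100.00/35.14 = 2.8458
(1−p)/p = 2.8458/1 = 2.8458  ⇒  p = 1/(1 + 2.8458) = 0.2600
Aj-24: 26.0%, Aj-26: 74.0%.

26.0%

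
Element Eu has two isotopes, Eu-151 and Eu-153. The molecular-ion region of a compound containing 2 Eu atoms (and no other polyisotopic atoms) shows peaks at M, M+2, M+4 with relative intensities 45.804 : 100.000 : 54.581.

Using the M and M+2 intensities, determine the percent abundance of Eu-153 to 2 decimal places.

Let p = fractional abundance of Eu-151. I(M+2)/I(M) = [C(2,1)·p^1·(1−p)] / p^2 = 2·(1−p)/p = 100.000/45.804 = 2.1832
(1−p)/p = 2.1832/2 = 1.0916  ⇒  p = 1/(1 + 1.0916) = 0.4781
Eu-151: 47.81%, Eu-153: 52.19%.

52.19%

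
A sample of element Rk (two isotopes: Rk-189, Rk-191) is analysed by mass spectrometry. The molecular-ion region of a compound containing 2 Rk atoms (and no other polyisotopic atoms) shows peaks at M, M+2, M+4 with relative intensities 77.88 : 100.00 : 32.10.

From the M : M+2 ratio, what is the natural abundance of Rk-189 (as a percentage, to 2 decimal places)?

Write p for the Rk-189 fraction. I(M+2)/I(M) = [C(2,1)·p^1·(1−p)] / p^2 = 2·(1−p)/p = 100.00/77.88 = 1.2840
(1−p)/p = 1.2840/2 = 0.6420  ⇒  p = 1/(1 + 0.6420) = 0.6090
Rk-189: 60.90%, Rk-191: 39.10%.

60.90%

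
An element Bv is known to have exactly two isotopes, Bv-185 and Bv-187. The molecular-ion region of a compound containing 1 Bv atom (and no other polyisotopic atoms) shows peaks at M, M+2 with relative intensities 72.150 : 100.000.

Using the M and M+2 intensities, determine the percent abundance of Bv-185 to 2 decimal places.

41.91%

If p is the fraction of Bv that is Bv-185, then I(M+2)/I(M) = [C(1,1)·p^0·(1−p)] / p^1 = 1·(1−p)/p = 100.000/72.150 = 1.3860
(1−p)/p = 1.3860/1 = 1.3860  ⇒  p = 1/(1 + 1.3860) = 0.4191
Bv-185: 41.91%, Bv-187: 58.09%.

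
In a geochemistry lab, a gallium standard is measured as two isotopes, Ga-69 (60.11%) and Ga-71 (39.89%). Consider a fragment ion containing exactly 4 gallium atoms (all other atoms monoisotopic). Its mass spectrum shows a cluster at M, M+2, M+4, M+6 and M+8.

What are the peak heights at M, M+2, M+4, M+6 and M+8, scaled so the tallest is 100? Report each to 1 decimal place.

The 4 Ga atoms are independent, so intensities follow the terms of (0.6011 + 0.3989)^4.
P(M) = 0.6011^4 = 0.130553
P(M+2) = 4 × 0.6011^3 × 0.3989^1 = 0.346549
P(M+4) = 6 × 0.6011^2 × 0.3989^2 = 0.344963
P(M+6) = 4 × 0.6011^1 × 0.3989^3 = 0.152616
P(M+8) = 0.3989^4 = 0.025320
The M+2 peak is largest (0.346549); scaling to 100 gives 37.7 : 100.0 : 99.5 : 44.0 : 7.3.

37.7 : 100.0 : 99.5 : 44.0 : 7.3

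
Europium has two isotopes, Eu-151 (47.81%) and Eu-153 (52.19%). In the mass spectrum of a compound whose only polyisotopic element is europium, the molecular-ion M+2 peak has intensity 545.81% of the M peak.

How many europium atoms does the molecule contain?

5

For n independent Eu atoms, I(M+2)/I(M) = n · (abundance Eu-153) / (abundance Eu-151) = n · 0.5219/0.4781.
n = 5.4581 × 0.4781/0.5219 = 5.00 ≈ 5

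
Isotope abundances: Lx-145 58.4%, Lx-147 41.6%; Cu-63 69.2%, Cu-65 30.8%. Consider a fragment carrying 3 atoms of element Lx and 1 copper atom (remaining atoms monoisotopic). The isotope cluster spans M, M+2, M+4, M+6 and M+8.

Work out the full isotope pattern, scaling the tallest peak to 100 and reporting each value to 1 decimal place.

Element Lx pattern (n=3): 0.1991767 : 0.42563789 : 0.30319411 : 0.0719913
Copper pattern (n=1): 0.6920 : 0.3080
Convolve the two distributions (both contribute in 2-u steps):
  M: 0.1991767×0.6920 = 0.137830
  M+2: 0.1991767×0.3080 + 0.42563789×0.6920 = 0.355888
  M+4: 0.42563789×0.3080 + 0.30319411×0.6920 = 0.340907
  M+6: 0.30319411×0.3080 + 0.0719913×0.6920 = 0.143202
  M+8: 0.0719913×0.3080 = 0.022173
Scale to base peak (0.355888) = 100: 38.7 : 100.0 : 95.8 : 40.2 : 6.2

38.7 : 100.0 : 95.8 : 40.2 : 6.2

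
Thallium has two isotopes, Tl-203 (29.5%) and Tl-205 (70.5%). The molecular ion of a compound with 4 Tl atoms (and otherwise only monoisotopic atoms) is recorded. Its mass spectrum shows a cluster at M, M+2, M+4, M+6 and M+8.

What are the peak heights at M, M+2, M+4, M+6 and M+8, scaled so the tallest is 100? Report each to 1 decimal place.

The 4 Tl atoms are independent, so intensities follow the terms of (0.295 + 0.705)^4.
P(M) = 0.295^4 = 0.007573
P(M+2) = 4 × 0.295^3 × 0.705^1 = 0.072396
P(M+4) = 6 × 0.295^2 × 0.705^2 = 0.259522
P(M+6) = 4 × 0.295^1 × 0.705^3 = 0.413475
P(M+8) = 0.705^4 = 0.247034
The M+6 peak is largest (0.413475); scaling to 100 gives 1.8 : 17.5 : 62.8 : 100.0 : 59.7.

1.8 : 17.5 : 62.8 : 100.0 : 59.7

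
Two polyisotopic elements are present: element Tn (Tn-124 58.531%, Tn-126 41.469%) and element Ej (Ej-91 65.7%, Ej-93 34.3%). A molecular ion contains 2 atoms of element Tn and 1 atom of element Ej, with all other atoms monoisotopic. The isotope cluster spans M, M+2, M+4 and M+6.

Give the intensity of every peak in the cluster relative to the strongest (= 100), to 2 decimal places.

Element Tn pattern (n=2): 0.3425878 : 0.48544441 : 0.1719678
Element Ej pattern (n=1): 0.6570 : 0.3430
Convolve the two distributions (both contribute in 2-u steps):
  M: 0.3425878×0.6570 = 0.225080
  M+2: 0.3425878×0.3430 + 0.48544441×0.6570 = 0.436445
  M+4: 0.48544441×0.3430 + 0.1719678×0.6570 = 0.279490
  M+6: 0.1719678×0.3430 = 0.058985
Scale to base peak (0.436445) = 100: 51.57 : 100.00 : 64.04 : 13.51

51.57 : 100.00 : 64.04 : 13.51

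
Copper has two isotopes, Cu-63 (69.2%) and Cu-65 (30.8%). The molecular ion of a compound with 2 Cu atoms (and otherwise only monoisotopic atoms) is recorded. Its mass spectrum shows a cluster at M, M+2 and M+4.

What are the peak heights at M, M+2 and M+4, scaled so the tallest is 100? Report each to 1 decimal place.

100.0 : 89.0 : 19.8

Expanding (0.692 + 0.308)^2:
P(M) = 0.692^2 = 0.478864
P(M+2) = 2 × 0.692^1 × 0.308^1 = 0.426272
P(M+4) = 0.308^2 = 0.094864
The M peak is largest (0.478864); scaling to 100 gives 100.0 : 89.0 : 19.8.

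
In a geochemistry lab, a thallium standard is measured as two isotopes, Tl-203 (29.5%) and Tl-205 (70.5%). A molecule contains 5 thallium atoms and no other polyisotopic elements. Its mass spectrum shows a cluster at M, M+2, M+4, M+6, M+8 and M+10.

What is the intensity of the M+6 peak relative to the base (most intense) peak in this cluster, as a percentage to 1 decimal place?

Term probabilities: M 0.0022, M+2 0.0267, M+4 0.1276, M+6 0.3049, M+8 0.3644, M+10 0.1742. Base peak = M+8.
P(M+8) = C(5,4) × 0.295^1 × 0.705^4 = 5 × 0.2950 × 0.24703385 = 0.364375 (base)
P(M+6) = C(5,3) × 0.295^2 × 0.705^3 = 10 × 0.087025 × 0.35040263 = 0.304938
Relative intensity = 0.304938 / 0.364375 × 100 = 83.7

83.7%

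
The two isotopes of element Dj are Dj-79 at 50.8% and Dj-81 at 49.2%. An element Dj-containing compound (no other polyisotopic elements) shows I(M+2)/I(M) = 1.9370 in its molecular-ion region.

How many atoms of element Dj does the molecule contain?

2

With n Dj atoms, P(M+2)/P(M) = C(n,1)·p^(n−1)q / p^n = n·q/p = n · 0.492/0.508.
n = 1.9370 × 0.508/0.492 = 2.00 ≈ 2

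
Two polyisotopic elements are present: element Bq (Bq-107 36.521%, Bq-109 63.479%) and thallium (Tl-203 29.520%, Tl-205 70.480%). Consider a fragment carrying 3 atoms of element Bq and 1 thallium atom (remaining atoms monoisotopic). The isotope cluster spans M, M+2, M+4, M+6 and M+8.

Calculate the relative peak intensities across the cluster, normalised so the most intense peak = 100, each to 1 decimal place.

3.7 : 28.3 : 80.0 : 100.0 : 46.6

Element Bq pattern (n=3): 0.04871111 : 0.25400172 : 0.44149325 : 0.25579393
Thallium pattern (n=1): 0.2952 : 0.7048
Convolve the two distributions (both contribute in 2-u steps):
  M: 0.04871111×0.2952 = 0.014380
  M+2: 0.04871111×0.7048 + 0.25400172×0.2952 = 0.109313
  M+4: 0.25400172×0.7048 + 0.44149325×0.2952 = 0.309349
  M+6: 0.44149325×0.7048 + 0.25579393×0.2952 = 0.386675
  M+8: 0.25579393×0.7048 = 0.180284
Scale to base peak (0.386675) = 100: 3.7 : 28.3 : 80.0 : 100.0 : 46.6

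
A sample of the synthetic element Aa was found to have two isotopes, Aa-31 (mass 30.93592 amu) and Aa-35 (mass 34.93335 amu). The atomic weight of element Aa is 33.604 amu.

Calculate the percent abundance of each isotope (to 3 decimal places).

Aa-31: 33.255%, Aa-35: 66.745%

Let x be the fractional abundance of Aa-31; then Aa-35 has abundance 1 − x.
30.93592·x + 34.93335·(1 − x) = 33.604
(30.93592 − 34.93335)·x = 33.604 − 34.93335
x = -1.32935 / -3.99743 = 0.33255 → 33.255% Aa-31, 66.745% Aa-35.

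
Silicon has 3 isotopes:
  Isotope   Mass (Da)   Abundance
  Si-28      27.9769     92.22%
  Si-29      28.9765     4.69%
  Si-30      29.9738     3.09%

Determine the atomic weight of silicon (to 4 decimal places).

28.0855 Da

Weight each isotope mass by its fractional abundance: 0.9222 × 27.9769 + 0.0469 × 28.9765 + 0.0309 × 29.9738
= 25.80030 + 1.35900 + 0.92619 = 28.08549 Da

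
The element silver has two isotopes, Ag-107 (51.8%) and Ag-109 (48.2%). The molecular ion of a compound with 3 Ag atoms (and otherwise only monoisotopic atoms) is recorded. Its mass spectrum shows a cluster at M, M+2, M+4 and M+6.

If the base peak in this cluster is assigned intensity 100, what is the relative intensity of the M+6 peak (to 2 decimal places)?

Binomial terms of (0.518 + 0.482)^3: M 0.1390, M+2 0.3880, M+4 0.3610, M+6 0.1120 → M+2 is the base peak.
P(M+2) = C(3,1) × 0.518^2 × 0.482^1 = 3 × 0.268324 × 0.4820 = 0.387997 (base)
P(M+6) = C(3,3) × 0.518^0 × 0.482^3 = 1 × 1.0000 × 0.11198017 = 0.111980
Relative intensity = 0.111980 / 0.387997 × 100 = 28.86

28.86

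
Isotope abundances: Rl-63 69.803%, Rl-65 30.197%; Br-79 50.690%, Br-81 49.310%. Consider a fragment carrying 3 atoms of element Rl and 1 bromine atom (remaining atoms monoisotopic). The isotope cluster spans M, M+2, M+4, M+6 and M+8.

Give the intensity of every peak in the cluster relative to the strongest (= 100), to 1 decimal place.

44.0 : 100.0 : 80.3 : 27.6 : 3.5

Element Rl pattern (n=3): 0.34011224 : 0.44140092 : 0.19095144 : 0.0275354
Bromine pattern (n=1): 0.5069 : 0.4931
Convolve the two distributions (both contribute in 2-u steps):
  M: 0.34011224×0.5069 = 0.172403
  M+2: 0.34011224×0.4931 + 0.44140092×0.5069 = 0.391455
  M+4: 0.44140092×0.4931 + 0.19095144×0.5069 = 0.314448
  M+6: 0.19095144×0.4931 + 0.0275354×0.5069 = 0.108116
  M+8: 0.0275354×0.4931 = 0.013578
Scale to base peak (0.391455) = 100: 44.0 : 100.0 : 80.3 : 27.6 : 3.5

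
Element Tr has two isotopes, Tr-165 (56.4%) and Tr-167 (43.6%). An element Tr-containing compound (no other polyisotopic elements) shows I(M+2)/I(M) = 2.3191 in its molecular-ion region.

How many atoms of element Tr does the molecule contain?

3

For n independent Tr atoms, I(M+2)/I(M) = n · (abundance Tr-167) / (abundance Tr-165) = n · 0.436/0.564.
n = 2.3191 × 0.564/0.436 = 3.00 ≈ 3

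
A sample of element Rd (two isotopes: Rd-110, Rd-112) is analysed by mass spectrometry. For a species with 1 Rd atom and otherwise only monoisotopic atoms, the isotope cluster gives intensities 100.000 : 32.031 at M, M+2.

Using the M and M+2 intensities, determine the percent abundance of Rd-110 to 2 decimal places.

75.74%

Let p = fractional abundance of Rd-110. I(M+2)/I(M) = [C(1,1)·p^0·(1−p)] / p^1 = 1·(1−p)/p = 32.031/100.000 = 0.3203
(1−p)/p = 0.3203/1 = 0.3203  ⇒  p = 1/(1 + 0.3203) = 0.7574
Rd-110: 75.74%, Rd-112: 24.26%.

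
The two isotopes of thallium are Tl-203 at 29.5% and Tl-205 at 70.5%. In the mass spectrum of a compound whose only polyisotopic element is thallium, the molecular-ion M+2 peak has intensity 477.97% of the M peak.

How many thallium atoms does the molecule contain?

2

For n independent Tl atoms, I(M+2)/I(M) = n · (abundance Tl-205) / (abundance Tl-203) = n · 0.705/0.295.
n = 4.7797 × 0.295/0.705 = 2.00 ≈ 2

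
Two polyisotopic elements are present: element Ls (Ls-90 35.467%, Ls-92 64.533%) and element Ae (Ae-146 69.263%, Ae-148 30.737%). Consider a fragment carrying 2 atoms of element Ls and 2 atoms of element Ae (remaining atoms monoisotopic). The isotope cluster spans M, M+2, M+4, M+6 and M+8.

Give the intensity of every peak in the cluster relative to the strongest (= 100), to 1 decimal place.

14.8 : 67.2 : 100.0 : 54.2 : 9.7

Element Ls pattern (n=2): 0.12579081 : 0.45775838 : 0.41645081
Element Ae pattern (n=2): 0.47973632 : 0.42578737 : 0.09447632
Convolve the two distributions (both contribute in 2-u steps):
  M: 0.12579081×0.47973632 = 0.060346
  M+2: 0.12579081×0.42578737 + 0.45775838×0.47973632 = 0.273163
  M+4: 0.12579081×0.09447632 + 0.45775838×0.42578737 + 0.41645081×0.47973632 = 0.406579
  M+6: 0.45775838×0.09447632 + 0.41645081×0.42578737 = 0.220567
  M+8: 0.41645081×0.09447632 = 0.039345
Scale to base peak (0.406579) = 100: 14.8 : 67.2 : 100.0 : 54.2 : 9.7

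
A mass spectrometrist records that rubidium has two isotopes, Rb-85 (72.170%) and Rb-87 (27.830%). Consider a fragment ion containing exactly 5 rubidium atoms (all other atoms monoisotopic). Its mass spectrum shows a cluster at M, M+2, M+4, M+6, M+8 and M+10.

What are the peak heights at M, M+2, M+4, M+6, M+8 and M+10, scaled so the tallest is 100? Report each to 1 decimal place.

51.9 : 100.0 : 77.1 : 29.7 : 5.7 : 0.4

Expanding (0.72170 + 0.27830)^5:
P(M) = 0.72170^5 = 0.195787
P(M+2) = 5 × 0.72170^4 × 0.27830^1 = 0.377494
P(M+4) = 10 × 0.72170^3 × 0.27830^2 = 0.291136
P(M+6) = 10 × 0.72170^2 × 0.27830^3 = 0.112267
P(M+8) = 5 × 0.72170^1 × 0.27830^4 = 0.021646
P(M+10) = 0.27830^5 = 0.001669
The M+2 peak is largest (0.377494); scaling to 100 gives 51.9 : 100.0 : 77.1 : 29.7 : 5.7 : 0.4.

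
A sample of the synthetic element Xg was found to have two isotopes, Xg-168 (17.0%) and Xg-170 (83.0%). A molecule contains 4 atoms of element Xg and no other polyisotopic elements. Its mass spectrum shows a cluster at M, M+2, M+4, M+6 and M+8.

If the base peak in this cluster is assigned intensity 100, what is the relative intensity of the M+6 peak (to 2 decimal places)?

81.93

Term probabilities: M 0.0008, M+2 0.0163, M+4 0.1195, M+6 0.3888, M+8 0.4746. Base peak = M+8.
P(M+8) = C(4,4) × 0.170^0 × 0.830^4 = 1 × 1.0000 × 0.47458321 = 0.474583 (base)
P(M+6) = C(4,3) × 0.170^1 × 0.830^3 = 4 × 0.1700 × 0.571787 = 0.388815
Relative intensity = 0.388815 / 0.474583 × 100 = 81.93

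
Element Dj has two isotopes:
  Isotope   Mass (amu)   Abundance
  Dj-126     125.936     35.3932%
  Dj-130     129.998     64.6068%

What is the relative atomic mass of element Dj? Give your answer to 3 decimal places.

128.560 amu

Average mass = Σ (abundance × isotope mass) = 0.353932 × 125.936 + 0.646068 × 129.998
= 44.5728 + 83.9875 = 128.5603 amu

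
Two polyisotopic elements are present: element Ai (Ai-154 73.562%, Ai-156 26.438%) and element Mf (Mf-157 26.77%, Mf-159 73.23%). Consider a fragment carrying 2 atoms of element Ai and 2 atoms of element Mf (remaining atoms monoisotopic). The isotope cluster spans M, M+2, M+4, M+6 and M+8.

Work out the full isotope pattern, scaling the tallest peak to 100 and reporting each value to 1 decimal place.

Element Ai pattern (n=2): 0.54113678 : 0.38896643 : 0.06989678
Element Mf pattern (n=2): 0.07166329 : 0.39207342 : 0.53626329
Convolve the two distributions (both contribute in 2-u steps):
  M: 0.54113678×0.07166329 = 0.038780
  M+2: 0.54113678×0.39207342 + 0.38896643×0.07166329 = 0.240040
  M+4: 0.54113678×0.53626329 + 0.38896643×0.39207342 + 0.06989678×0.07166329 = 0.447704
  M+6: 0.38896643×0.53626329 + 0.06989678×0.39207342 = 0.235993
  M+8: 0.06989678×0.53626329 = 0.037483
Scale to base peak (0.447704) = 100: 8.7 : 53.6 : 100.0 : 52.7 : 8.4

8.7 : 53.6 : 100.0 : 52.7 : 8.4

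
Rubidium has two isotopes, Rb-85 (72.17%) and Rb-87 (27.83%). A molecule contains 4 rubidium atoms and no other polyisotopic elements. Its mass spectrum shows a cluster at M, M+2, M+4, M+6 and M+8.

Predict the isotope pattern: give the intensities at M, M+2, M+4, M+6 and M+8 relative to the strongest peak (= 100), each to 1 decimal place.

64.8 : 100.0 : 57.8 : 14.9 : 1.4

Expanding (0.7217 + 0.2783)^4:
P(M) = 0.7217^4 = 0.271286
P(M+2) = 4 × 0.7217^3 × 0.2783^1 = 0.418450
P(M+4) = 6 × 0.7217^2 × 0.2783^2 = 0.242042
P(M+6) = 4 × 0.7217^1 × 0.2783^3 = 0.062224
P(M+8) = 0.2783^4 = 0.005999
The M+2 peak is largest (0.418450); scaling to 100 gives 64.8 : 100.0 : 57.8 : 14.9 : 1.4.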